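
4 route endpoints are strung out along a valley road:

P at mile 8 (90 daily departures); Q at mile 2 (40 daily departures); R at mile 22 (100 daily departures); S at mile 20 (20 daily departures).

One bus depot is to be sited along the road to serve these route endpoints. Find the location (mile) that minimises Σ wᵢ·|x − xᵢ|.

For a sum of weighted absolute distances on a line, the optimum is the weighted median (not the mean). Total weight W = 250; half-weight = 125.
Sort by position and accumulate weight:
  mile 2 (Q, w=40) → cum 40
  mile 8 (P, w=90) → cum 130  ≥ 125 → median here
  mile 20 (S, w=20) → cum 150
  mile 22 (R, w=100) → cum 250
Optimal location: mile 8.

x = 8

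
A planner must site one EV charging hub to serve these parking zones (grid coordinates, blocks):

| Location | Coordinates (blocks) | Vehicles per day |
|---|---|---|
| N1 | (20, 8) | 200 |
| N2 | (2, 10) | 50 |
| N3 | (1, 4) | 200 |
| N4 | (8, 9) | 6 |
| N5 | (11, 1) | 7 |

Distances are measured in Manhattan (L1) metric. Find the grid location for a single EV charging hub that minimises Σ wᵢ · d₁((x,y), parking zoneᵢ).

(2, 8)

Manhattan distance separates: Σwᵢ(|x−xᵢ|+|y−yᵢ|) = Σwᵢ|x−xᵢ| + Σwᵢ|y−yᵢ|, so x and y are optimised independently as 1-D weighted medians.
Total weight W = 463; half = 231.5.
x-coordinate, sorted with cumulative weight:
  x=1 (N3, w=200) cum 200
  x=2 (N2, w=50) cum 250  ← median
  x=8 (N4, w=6) cum 256
  x=11 (N5, w=7) cum 263
  x=20 (N1, w=200) cum 463
⇒ x* = 2
y-coordinate, sorted with cumulative weight:
  y=1 (N5, w=7) cum 7
  y=4 (N3, w=200) cum 207
  y=8 (N1, w=200) cum 407  ← median
  y=9 (N4, w=6) cum 413
  y=10 (N2, w=50) cum 463
⇒ y* = 8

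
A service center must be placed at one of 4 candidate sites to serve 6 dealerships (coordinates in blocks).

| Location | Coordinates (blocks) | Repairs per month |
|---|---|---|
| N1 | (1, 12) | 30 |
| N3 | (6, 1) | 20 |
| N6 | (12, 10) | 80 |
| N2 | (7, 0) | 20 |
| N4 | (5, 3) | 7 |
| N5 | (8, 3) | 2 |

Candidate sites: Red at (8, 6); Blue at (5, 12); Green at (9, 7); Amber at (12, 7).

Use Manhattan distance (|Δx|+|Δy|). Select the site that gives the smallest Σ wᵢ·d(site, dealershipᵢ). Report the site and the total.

Amber, total 1293 blocks

Total weighted distance at each candidate:
  Red (8, 6): total = 1358
  Blue (5, 12): total = 1447
  Green (9, 7): total = 1296
  Amber (12, 7): total = 1293
Minimum is at Amber with total 1293 blocks.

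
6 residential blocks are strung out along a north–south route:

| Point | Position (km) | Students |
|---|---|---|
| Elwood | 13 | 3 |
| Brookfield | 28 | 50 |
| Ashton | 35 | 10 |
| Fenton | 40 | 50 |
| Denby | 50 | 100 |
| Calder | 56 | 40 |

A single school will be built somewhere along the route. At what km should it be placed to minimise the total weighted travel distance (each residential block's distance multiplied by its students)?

x = 50

For a sum of weighted absolute distances on a line, the optimum is the weighted median (not the mean). Total weight W = 253; half-weight = 126.5.
Sort by position and accumulate weight:
  km 13 (Elwood, w=3) → cum 3
  km 28 (Brookfield, w=50) → cum 53
  km 35 (Ashton, w=10) → cum 63
  km 40 (Fenton, w=50) → cum 113
  km 50 (Denby, w=100) → cum 213  ≥ 126.5 → median here
  km 56 (Calder, w=40) → cum 253
Optimal location: km 50.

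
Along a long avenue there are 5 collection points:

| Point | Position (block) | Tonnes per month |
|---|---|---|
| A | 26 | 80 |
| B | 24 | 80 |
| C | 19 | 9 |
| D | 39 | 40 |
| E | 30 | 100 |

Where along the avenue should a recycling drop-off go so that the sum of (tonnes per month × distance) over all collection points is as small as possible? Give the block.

x = 26

For a sum of weighted absolute distances on a line, the optimum is the weighted median (not the mean). Total weight W = 309; half-weight = 154.5.
Sort by position and accumulate weight:
  block 19 (C, w=9) → cum 9
  block 24 (B, w=80) → cum 89
  block 26 (A, w=80) → cum 169  ≥ 154.5 → median here
  block 30 (E, w=100) → cum 269
  block 39 (D, w=40) → cum 309
Optimal location: block 26.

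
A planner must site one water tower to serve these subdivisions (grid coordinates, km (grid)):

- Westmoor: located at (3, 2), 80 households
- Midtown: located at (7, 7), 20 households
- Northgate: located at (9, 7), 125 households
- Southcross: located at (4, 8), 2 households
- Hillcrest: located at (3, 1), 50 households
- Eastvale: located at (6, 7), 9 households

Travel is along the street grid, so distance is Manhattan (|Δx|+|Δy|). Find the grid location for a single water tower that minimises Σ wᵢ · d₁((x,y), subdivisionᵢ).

Manhattan distance separates: Σwᵢ(|x−xᵢ|+|y−yᵢ|) = Σwᵢ|x−xᵢ| + Σwᵢ|y−yᵢ|, so x and y are optimised independently as 1-D weighted medians.
Total weight W = 286; half = 143.
x-coordinate, sorted with cumulative weight:
  x=3 (Westmoor, w=80) cum 80
  x=3 (Hillcrest, w=50) cum 130
  x=4 (Southcross, w=2) cum 132
  x=6 (Eastvale, w=9) cum 141
  x=7 (Midtown, w=20) cum 161  ← median
  x=9 (Northgate, w=125) cum 286
⇒ x* = 7
y-coordinate, sorted with cumulative weight:
  y=1 (Hillcrest, w=50) cum 50
  y=2 (Westmoor, w=80) cum 130
  y=7 (Midtown, w=20) cum 150  ← median
  y=7 (Northgate, w=125) cum 275
  y=7 (Eastvale, w=9) cum 284
  y=8 (Southcross, w=2) cum 286
⇒ y* = 7

(7, 7)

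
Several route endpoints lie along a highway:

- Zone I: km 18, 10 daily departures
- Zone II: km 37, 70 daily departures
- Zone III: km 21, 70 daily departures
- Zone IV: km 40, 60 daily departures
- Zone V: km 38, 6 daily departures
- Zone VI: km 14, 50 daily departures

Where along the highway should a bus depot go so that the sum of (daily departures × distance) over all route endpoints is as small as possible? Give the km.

For a sum of weighted absolute distances on a line, the optimum is the weighted median (not the mean). Total weight W = 266; half-weight = 133.
Sort by position and accumulate weight:
  km 14 (Zone VI, w=50) → cum 50
  km 18 (Zone I, w=10) → cum 60
  km 21 (Zone III, w=70) → cum 130
  km 37 (Zone II, w=70) → cum 200  ≥ 133 → median here
  km 38 (Zone V, w=6) → cum 206
  km 40 (Zone IV, w=60) → cum 266
Optimal location: km 37.

x = 37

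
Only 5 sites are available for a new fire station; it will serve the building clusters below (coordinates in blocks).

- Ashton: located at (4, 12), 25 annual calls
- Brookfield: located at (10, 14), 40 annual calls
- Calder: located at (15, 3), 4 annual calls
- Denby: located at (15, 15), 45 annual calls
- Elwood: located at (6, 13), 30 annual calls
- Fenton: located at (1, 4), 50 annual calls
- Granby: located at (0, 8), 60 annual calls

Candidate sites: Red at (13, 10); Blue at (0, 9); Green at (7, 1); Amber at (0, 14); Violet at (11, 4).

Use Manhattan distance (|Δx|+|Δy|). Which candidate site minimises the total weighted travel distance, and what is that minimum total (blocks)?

Total weighted distance at each candidate:
  Red (13, 10): total = 3006
  Blue (0, 9): total = 2464
  Green (7, 1): total = 3700
  Amber (0, 14): total = 2494
  Violet (11, 4): total = 3330
Minimum is at Blue with total 2464 blocks.

Blue, total 2464 blocks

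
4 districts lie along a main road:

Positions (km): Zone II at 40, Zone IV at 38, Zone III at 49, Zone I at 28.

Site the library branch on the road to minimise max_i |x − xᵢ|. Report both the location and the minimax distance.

The 1-center on a line is the midpoint of the two extreme points: leftmost at 28, rightmost at 49.
Optimal location = (28 + 49)/2 = 38.5; maximum distance = (49 − 28)/2 = 10.5.

location 38.5, max distance 10.5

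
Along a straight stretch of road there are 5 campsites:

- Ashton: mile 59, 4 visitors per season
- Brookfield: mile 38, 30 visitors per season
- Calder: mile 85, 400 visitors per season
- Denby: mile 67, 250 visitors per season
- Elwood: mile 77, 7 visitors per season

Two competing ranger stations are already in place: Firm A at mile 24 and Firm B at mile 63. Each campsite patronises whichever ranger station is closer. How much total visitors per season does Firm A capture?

The indifferent point is the midpoint (24+63)/2 = 43.5; campsites left of it (closer to Firm A at 24) go to Firm A, those right go to Firm B.
  Brookfield at 38 (w=30) → Firm A
  Ashton at 59 (w=4) → Firm B
  Denby at 67 (w=250) → Firm B
  Elwood at 77 (w=7) → Firm B
  Calder at 85 (w=400) → Firm B
Firm A captures 30; Firm B captures 661.

30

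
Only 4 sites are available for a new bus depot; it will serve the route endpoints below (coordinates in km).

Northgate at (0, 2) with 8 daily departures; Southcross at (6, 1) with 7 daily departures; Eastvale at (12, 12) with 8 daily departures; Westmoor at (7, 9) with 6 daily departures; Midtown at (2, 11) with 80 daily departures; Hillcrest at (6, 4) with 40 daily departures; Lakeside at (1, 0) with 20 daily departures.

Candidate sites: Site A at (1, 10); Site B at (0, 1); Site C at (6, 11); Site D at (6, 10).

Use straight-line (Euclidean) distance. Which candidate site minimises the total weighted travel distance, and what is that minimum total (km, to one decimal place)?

Site A, total 888.1 km

Total weighted distance at each candidate:
  Site A (1, 10): total = 888.1
  Site B (0, 1): total = 1356.5
  Site C (6, 11): total = 1060.3
  Site D (6, 10): total = 995.5
Minimum is at Site A with total 888.1 km.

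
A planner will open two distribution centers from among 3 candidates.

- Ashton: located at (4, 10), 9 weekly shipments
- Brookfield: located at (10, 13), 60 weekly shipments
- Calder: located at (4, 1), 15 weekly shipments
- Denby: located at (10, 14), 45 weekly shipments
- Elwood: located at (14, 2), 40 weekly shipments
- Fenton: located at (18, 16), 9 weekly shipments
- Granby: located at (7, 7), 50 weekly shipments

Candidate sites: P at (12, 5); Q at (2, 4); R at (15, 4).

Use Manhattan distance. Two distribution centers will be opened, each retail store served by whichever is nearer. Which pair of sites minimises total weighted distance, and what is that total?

{P, Q}, total 1945

Evaluate every pair (each demand assigned to the nearer of the two):
  {P, Q}: total = 1945
  {P, R}: total = 1997
  {Q, R}: total = 2317
Best pair: {P, Q} with total 1945.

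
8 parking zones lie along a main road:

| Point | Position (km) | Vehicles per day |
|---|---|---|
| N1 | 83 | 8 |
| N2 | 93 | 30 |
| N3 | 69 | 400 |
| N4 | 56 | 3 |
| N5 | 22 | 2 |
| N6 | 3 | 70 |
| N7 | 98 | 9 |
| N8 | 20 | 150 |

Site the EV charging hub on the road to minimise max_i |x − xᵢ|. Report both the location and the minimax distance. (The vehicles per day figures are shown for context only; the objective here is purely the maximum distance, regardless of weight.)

The 1-center on a line is the midpoint of the two extreme points: leftmost at 3, rightmost at 98.
Optimal location = (3 + 98)/2 = 50.5; maximum distance = (98 − 3)/2 = 47.5.

location 50.5, max distance 47.5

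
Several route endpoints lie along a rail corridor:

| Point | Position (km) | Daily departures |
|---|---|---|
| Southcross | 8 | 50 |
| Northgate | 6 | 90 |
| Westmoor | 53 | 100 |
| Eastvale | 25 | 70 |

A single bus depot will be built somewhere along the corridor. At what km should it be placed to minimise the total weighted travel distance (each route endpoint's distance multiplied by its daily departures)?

For a sum of weighted absolute distances on a line, the optimum is the weighted median (not the mean). Total weight W = 310; half-weight = 155.
Sort by position and accumulate weight:
  km 6 (Northgate, w=90) → cum 90
  km 8 (Southcross, w=50) → cum 140
  km 25 (Eastvale, w=70) → cum 210  ≥ 155 → median here
  km 53 (Westmoor, w=100) → cum 310
Optimal location: km 25.

x = 25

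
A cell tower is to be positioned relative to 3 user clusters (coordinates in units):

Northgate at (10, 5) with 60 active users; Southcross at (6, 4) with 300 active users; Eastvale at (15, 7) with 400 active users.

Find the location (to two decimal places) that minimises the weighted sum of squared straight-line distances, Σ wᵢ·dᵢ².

The minimiser of Σwᵢ‖p−pᵢ‖² is the weighted centroid p* = (Σwᵢpᵢ)/(Σwᵢ).
Σwᵢ = 760.
Σwᵢxᵢ = 60·10 + 300·6 + 400·15 = 8400.
Σwᵢyᵢ = 60·5 + 300·4 + 400·7 = 4300.
x* = 8400/760 = 11.05, y* = 4300/760 = 5.66.

(11.05, 5.66)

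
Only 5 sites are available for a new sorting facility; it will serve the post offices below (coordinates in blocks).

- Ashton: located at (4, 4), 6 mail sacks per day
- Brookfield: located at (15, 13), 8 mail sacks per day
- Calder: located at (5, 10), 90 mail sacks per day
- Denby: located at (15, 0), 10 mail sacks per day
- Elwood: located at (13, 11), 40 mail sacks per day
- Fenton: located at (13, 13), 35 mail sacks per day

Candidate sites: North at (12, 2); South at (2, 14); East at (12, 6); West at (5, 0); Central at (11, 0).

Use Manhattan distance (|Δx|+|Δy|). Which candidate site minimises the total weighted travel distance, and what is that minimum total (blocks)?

Total weighted distance at each candidate:
  North (12, 2): total = 2392
  South (2, 14): total = 2064
  East (12, 6): total = 1740
  West (5, 0): total = 2709
  Central (11, 0): total = 2727
Minimum is at East with total 1740 blocks.

East, total 1740 blocks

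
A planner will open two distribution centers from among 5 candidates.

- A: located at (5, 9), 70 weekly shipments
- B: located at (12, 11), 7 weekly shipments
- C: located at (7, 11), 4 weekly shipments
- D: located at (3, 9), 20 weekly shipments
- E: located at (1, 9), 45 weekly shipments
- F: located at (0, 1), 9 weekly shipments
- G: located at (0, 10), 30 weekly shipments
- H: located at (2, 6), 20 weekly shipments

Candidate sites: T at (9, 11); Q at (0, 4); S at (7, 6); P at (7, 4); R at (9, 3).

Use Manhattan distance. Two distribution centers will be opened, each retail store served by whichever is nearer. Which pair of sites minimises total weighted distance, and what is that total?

{Q, S}, total 1137

Evaluate every pair (each demand assigned to the nearer of the two):
  {Q, S}: total = 1137
  {T, Q}: total = 1166
  {Q, P}: total = 1319
  {T, S}: total = 1432
  {S, P}: total = 1505
  {S, R}: total = 1514
  {Q, R}: total = 1534
  {T, P}: total = 1589
  {T, R}: total = 1658
  {P, R}: total = 1890
Best pair: {Q, S} with total 1137.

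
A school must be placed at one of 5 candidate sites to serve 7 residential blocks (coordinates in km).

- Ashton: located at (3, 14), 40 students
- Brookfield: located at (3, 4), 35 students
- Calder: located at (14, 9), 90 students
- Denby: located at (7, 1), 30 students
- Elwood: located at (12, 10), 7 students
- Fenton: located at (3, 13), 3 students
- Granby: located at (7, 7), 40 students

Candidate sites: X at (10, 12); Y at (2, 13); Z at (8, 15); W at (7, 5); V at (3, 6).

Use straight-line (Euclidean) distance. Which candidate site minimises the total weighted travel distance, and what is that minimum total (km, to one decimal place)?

W, total 1540.2 km

Total weighted distance at each candidate:
  X (10, 12): total = 1729.6
  Y (2, 13): total = 2290.4
  Z (8, 15): total = 2195.1
  W (7, 5): total = 1540.2
  V (3, 6): total = 1863.1
Minimum is at W with total 1540.2 km.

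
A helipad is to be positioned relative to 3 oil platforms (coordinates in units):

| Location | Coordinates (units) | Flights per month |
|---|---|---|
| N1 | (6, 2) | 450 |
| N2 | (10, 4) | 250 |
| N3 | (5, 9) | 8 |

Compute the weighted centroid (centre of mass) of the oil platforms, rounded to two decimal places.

(7.40, 2.79)

The minimiser of Σwᵢ‖p−pᵢ‖² is the weighted centroid p* = (Σwᵢpᵢ)/(Σwᵢ).
Σwᵢ = 708.
Σwᵢxᵢ = 450·6 + 250·10 + 8·5 = 5240.
Σwᵢyᵢ = 450·2 + 250·4 + 8·9 = 1972.
x* = 5240/708 = 7.40, y* = 1972/708 = 2.79.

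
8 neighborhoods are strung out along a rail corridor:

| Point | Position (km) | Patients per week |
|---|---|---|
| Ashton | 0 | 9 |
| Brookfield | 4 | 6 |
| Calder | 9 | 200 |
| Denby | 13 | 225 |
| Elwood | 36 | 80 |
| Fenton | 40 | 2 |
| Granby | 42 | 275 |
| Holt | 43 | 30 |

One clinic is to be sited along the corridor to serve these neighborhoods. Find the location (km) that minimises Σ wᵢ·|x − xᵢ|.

x = 13

For a sum of weighted absolute distances on a line, the optimum is the weighted median (not the mean). Total weight W = 827; half-weight = 413.5.
Sort by position and accumulate weight:
  km 0 (Ashton, w=9) → cum 9
  km 4 (Brookfield, w=6) → cum 15
  km 9 (Calder, w=200) → cum 215
  km 13 (Denby, w=225) → cum 440  ≥ 413.5 → median here
  km 36 (Elwood, w=80) → cum 520
  km 40 (Fenton, w=2) → cum 522
  km 42 (Granby, w=275) → cum 797
  km 43 (Holt, w=30) → cum 827
Optimal location: km 13.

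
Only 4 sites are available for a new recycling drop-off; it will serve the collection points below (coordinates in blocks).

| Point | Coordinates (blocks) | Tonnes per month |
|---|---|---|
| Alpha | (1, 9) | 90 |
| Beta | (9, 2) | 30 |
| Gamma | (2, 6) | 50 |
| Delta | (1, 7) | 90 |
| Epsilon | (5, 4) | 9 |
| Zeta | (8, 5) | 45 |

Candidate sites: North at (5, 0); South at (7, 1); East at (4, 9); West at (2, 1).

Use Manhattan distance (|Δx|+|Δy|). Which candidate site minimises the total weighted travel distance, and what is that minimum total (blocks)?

East, total 1744 blocks

Total weighted distance at each candidate:
  North (5, 0): total = 3186
  South (7, 1): total = 3200
  East (4, 9): total = 1744
  West (2, 1): total = 2434
Minimum is at East with total 1744 blocks.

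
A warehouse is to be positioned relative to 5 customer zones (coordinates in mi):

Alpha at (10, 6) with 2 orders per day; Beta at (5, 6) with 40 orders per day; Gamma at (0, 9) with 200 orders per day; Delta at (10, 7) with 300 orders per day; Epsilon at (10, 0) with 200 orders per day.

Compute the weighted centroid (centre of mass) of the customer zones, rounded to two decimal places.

(7.04, 5.60)

The minimiser of Σwᵢ‖p−pᵢ‖² is the weighted centroid p* = (Σwᵢpᵢ)/(Σwᵢ).
Σwᵢ = 742.
Σwᵢxᵢ = 2·10 + 40·5 + 200·0 + 300·10 + 200·10 = 5220.
Σwᵢyᵢ = 2·6 + 40·6 + 200·9 + 300·7 + 200·0 = 4152.
x* = 5220/742 = 7.04, y* = 4152/742 = 5.60.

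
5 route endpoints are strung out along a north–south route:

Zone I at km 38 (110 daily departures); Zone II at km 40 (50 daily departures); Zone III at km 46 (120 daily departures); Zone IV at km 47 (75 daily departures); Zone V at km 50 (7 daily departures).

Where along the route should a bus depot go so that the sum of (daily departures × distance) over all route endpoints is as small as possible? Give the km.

For a sum of weighted absolute distances on a line, the optimum is the weighted median (not the mean). Total weight W = 362; half-weight = 181.
Sort by position and accumulate weight:
  km 38 (Zone I, w=110) → cum 110
  km 40 (Zone II, w=50) → cum 160
  km 46 (Zone III, w=120) → cum 280  ≥ 181 → median here
  km 47 (Zone IV, w=75) → cum 355
  km 50 (Zone V, w=7) → cum 362
Optimal location: km 46.

x = 46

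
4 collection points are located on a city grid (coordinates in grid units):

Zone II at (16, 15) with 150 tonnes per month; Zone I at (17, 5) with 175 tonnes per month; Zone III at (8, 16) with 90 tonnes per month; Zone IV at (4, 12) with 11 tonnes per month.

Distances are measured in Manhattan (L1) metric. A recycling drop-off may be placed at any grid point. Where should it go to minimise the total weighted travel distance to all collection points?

Manhattan distance separates: Σwᵢ(|x−xᵢ|+|y−yᵢ|) = Σwᵢ|x−xᵢ| + Σwᵢ|y−yᵢ|, so x and y are optimised independently as 1-D weighted medians.
Total weight W = 426; half = 213.
x-coordinate, sorted with cumulative weight:
  x=4 (Zone IV, w=11) cum 11
  x=8 (Zone III, w=90) cum 101
  x=16 (Zone II, w=150) cum 251  ← median
  x=17 (Zone I, w=175) cum 426
⇒ x* = 16
y-coordinate, sorted with cumulative weight:
  y=5 (Zone I, w=175) cum 175
  y=12 (Zone IV, w=11) cum 186
  y=15 (Zone II, w=150) cum 336  ← median
  y=16 (Zone III, w=90) cum 426
⇒ y* = 15

(16, 15)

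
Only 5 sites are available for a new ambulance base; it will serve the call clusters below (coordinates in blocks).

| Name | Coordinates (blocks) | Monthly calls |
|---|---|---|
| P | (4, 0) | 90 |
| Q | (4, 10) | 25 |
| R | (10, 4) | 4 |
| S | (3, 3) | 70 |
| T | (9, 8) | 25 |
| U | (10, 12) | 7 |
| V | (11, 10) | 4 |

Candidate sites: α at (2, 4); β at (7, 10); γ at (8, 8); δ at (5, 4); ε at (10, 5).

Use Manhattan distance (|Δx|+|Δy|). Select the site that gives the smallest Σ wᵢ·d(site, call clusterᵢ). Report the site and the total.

δ, total 1194 blocks

Total weighted distance at each candidate:
  α (2, 4): total = 1359
  β (7, 10): total = 2202
  γ (8, 8): total = 2041
  δ (5, 4): total = 1194
  ε (10, 5): total = 2072
Minimum is at δ with total 1194 blocks.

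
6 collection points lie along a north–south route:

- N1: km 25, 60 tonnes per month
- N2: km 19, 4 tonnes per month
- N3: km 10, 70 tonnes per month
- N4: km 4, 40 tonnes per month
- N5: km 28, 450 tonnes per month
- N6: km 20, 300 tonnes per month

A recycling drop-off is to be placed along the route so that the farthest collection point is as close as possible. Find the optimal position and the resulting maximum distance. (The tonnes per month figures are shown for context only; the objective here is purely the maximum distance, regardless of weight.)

location 16, max distance 12

The 1-center on a line is the midpoint of the two extreme points: leftmost at 4, rightmost at 28.
Optimal location = (4 + 28)/2 = 16; maximum distance = (28 − 4)/2 = 12.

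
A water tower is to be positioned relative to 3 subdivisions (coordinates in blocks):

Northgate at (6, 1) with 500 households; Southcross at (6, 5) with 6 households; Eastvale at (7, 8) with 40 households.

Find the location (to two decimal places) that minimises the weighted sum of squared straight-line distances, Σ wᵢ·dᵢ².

(6.07, 1.56)

The minimiser of Σwᵢ‖p−pᵢ‖² is the weighted centroid p* = (Σwᵢpᵢ)/(Σwᵢ).
Σwᵢ = 546.
Σwᵢxᵢ = 500·6 + 6·6 + 40·7 = 3316.
Σwᵢyᵢ = 500·1 + 6·5 + 40·8 = 850.
x* = 3316/546 = 6.07, y* = 850/546 = 1.56.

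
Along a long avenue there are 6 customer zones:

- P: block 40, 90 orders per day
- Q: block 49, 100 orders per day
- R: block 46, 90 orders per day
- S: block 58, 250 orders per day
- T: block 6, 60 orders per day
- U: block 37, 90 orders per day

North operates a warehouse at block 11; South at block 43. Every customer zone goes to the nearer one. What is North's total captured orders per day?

60

The indifferent point is the midpoint (11+43)/2 = 27; customer zones left of it (closer to North at 11) go to North, those right go to South.
  T at 6 (w=60) → North
  U at 37 (w=90) → South
  P at 40 (w=90) → South
  R at 46 (w=90) → South
  Q at 49 (w=100) → South
  S at 58 (w=250) → South
North captures 60; South captures 620.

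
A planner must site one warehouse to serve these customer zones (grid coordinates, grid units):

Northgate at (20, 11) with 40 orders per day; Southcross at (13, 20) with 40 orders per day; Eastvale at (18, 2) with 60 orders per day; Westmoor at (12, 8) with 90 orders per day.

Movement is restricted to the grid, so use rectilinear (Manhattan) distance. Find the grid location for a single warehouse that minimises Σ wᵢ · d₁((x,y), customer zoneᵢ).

(13, 8)

Manhattan distance separates: Σwᵢ(|x−xᵢ|+|y−yᵢ|) = Σwᵢ|x−xᵢ| + Σwᵢ|y−yᵢ|, so x and y are optimised independently as 1-D weighted medians.
Total weight W = 230; half = 115.
x-coordinate, sorted with cumulative weight:
  x=12 (Westmoor, w=90) cum 90
  x=13 (Southcross, w=40) cum 130  ← median
  x=18 (Eastvale, w=60) cum 190
  x=20 (Northgate, w=40) cum 230
⇒ x* = 13
y-coordinate, sorted with cumulative weight:
  y=2 (Eastvale, w=60) cum 60
  y=8 (Westmoor, w=90) cum 150  ← median
  y=11 (Northgate, w=40) cum 190
  y=20 (Southcross, w=40) cum 230
⇒ y* = 8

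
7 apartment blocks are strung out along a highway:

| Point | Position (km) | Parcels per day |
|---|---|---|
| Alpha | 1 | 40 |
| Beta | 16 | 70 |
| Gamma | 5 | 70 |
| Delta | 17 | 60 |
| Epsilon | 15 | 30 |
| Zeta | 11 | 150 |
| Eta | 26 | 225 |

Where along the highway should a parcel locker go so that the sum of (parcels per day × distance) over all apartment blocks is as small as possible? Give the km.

x = 16

For a sum of weighted absolute distances on a line, the optimum is the weighted median (not the mean). Total weight W = 645; half-weight = 322.5.
Sort by position and accumulate weight:
  km 1 (Alpha, w=40) → cum 40
  km 5 (Gamma, w=70) → cum 110
  km 11 (Zeta, w=150) → cum 260
  km 15 (Epsilon, w=30) → cum 290
  km 16 (Beta, w=70) → cum 360  ≥ 322.5 → median here
  km 17 (Delta, w=60) → cum 420
  km 26 (Eta, w=225) → cum 645
Optimal location: km 16.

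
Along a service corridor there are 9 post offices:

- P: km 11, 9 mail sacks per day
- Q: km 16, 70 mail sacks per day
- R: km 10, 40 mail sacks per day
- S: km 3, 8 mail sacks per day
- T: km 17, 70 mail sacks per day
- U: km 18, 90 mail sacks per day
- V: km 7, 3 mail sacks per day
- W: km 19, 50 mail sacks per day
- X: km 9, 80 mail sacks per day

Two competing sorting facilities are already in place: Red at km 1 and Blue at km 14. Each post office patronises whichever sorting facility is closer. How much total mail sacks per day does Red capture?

11

The indifferent point is the midpoint (1+14)/2 = 7.5; post offices left of it (closer to Red at 1) go to Red, those right go to Blue.
  S at 3 (w=8) → Red
  V at 7 (w=3) → Red
  X at 9 (w=80) → Blue
  R at 10 (w=40) → Blue
  P at 11 (w=9) → Blue
  Q at 16 (w=70) → Blue
  T at 17 (w=70) → Blue
  U at 18 (w=90) → Blue
  W at 19 (w=50) → Blue
Red captures 11; Blue captures 409.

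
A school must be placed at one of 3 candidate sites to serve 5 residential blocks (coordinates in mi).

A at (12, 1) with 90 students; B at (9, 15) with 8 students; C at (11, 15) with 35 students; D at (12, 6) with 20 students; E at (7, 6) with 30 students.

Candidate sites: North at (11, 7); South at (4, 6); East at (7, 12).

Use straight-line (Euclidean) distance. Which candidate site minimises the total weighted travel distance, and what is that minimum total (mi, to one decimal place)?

Total weighted distance at each candidate:
  North (11, 7): total = 1045.4
  South (4, 6): total = 1580.5
  East (7, 12): total = 1627.5
Minimum is at North with total 1045.4 mi.

North, total 1045.4 mi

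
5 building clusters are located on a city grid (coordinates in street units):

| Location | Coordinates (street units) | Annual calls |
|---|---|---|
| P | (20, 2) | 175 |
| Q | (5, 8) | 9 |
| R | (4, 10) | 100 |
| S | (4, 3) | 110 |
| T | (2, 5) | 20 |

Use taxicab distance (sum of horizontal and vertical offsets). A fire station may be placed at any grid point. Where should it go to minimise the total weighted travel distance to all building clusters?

Manhattan distance separates: Σwᵢ(|x−xᵢ|+|y−yᵢ|) = Σwᵢ|x−xᵢ| + Σwᵢ|y−yᵢ|, so x and y are optimised independently as 1-D weighted medians.
Total weight W = 414; half = 207.
x-coordinate, sorted with cumulative weight:
  x=2 (T, w=20) cum 20
  x=4 (R, w=100) cum 120
  x=4 (S, w=110) cum 230  ← median
  x=5 (Q, w=9) cum 239
  x=20 (P, w=175) cum 414
⇒ x* = 4
y-coordinate, sorted with cumulative weight:
  y=2 (P, w=175) cum 175
  y=3 (S, w=110) cum 285  ← median
  y=5 (T, w=20) cum 305
  y=8 (Q, w=9) cum 314
  y=10 (R, w=100) cum 414
⇒ y* = 3

(4, 3)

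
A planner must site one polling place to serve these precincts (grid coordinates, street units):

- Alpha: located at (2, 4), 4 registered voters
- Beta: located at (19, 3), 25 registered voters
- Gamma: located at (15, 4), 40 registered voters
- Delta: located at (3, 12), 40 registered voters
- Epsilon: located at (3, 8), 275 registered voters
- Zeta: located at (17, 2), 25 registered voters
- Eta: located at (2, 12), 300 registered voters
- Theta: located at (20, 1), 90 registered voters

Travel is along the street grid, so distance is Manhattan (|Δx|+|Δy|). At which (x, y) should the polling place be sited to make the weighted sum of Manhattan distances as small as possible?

Manhattan distance separates: Σwᵢ(|x−xᵢ|+|y−yᵢ|) = Σwᵢ|x−xᵢ| + Σwᵢ|y−yᵢ|, so x and y are optimised independently as 1-D weighted medians.
Total weight W = 799; half = 399.5.
x-coordinate, sorted with cumulative weight:
  x=2 (Alpha, w=4) cum 4
  x=2 (Eta, w=300) cum 304
  x=3 (Delta, w=40) cum 344
  x=3 (Epsilon, w=275) cum 619  ← median
  x=15 (Gamma, w=40) cum 659
  x=17 (Zeta, w=25) cum 684
  x=19 (Beta, w=25) cum 709
  x=20 (Theta, w=90) cum 799
⇒ x* = 3
y-coordinate, sorted with cumulative weight:
  y=1 (Theta, w=90) cum 90
  y=2 (Zeta, w=25) cum 115
  y=3 (Beta, w=25) cum 140
  y=4 (Alpha, w=4) cum 144
  y=4 (Gamma, w=40) cum 184
  y=8 (Epsilon, w=275) cum 459  ← median
  y=12 (Delta, w=40) cum 499
  y=12 (Eta, w=300) cum 799
⇒ y* = 8

(3, 8)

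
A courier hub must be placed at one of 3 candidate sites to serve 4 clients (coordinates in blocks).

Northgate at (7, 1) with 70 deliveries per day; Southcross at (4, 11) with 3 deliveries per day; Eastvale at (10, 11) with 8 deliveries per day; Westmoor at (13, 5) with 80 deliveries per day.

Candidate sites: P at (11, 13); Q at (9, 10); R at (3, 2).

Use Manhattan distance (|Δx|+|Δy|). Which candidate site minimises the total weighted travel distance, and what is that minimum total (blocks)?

Q, total 1524 blocks

Total weighted distance at each candidate:
  P (11, 13): total = 1971
  Q (9, 10): total = 1524
  R (3, 2): total = 1548
Minimum is at Q with total 1524 blocks.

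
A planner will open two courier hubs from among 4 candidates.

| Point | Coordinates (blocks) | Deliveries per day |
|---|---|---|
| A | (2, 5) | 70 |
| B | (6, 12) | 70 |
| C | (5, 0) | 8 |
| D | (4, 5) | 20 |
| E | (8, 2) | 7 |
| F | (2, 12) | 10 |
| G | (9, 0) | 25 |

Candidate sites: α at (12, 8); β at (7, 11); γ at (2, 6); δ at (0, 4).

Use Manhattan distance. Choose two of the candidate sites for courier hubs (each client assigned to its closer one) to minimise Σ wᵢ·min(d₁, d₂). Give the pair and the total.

{β, γ}, total 797

Evaluate every pair (each demand assigned to the nearer of the two):
  {β, γ}: total = 797
  {β, δ}: total = 977
  {α, γ}: total = 1307
  {γ, δ}: total = 1357
  {α, δ}: total = 1527
  {α, β}: total = 1599
Best pair: {β, γ} with total 797.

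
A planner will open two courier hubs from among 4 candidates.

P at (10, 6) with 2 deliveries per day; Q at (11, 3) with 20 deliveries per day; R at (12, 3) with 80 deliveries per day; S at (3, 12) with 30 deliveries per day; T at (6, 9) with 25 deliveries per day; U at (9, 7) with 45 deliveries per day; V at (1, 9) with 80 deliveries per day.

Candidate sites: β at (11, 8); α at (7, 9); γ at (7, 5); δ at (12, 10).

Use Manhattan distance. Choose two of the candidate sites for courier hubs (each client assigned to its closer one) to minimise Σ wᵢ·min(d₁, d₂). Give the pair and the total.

Evaluate every pair (each demand assigned to the nearer of the two):
  {β, α}: total = 1436
  {α, γ}: total = 1583
  {α, δ}: total = 1627
  {β, γ}: total = 1976
  {β, δ}: total = 2081
  {γ, δ}: total = 2123
Best pair: {β, α} with total 1436.

{β, α}, total 1436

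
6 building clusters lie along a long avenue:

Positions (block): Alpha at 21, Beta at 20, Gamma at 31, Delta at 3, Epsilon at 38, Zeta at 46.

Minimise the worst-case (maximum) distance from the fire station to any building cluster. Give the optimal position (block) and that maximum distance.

The 1-center on a line is the midpoint of the two extreme points: leftmost at 3, rightmost at 46.
Optimal location = (3 + 46)/2 = 24.5; maximum distance = (46 − 3)/2 = 21.5.

location 24.5, max distance 21.5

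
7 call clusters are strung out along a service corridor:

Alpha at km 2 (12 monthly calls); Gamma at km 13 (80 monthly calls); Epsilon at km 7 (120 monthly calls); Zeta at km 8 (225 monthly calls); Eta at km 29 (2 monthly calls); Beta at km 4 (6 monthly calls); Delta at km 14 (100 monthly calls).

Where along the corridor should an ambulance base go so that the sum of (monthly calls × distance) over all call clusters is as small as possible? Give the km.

For a sum of weighted absolute distances on a line, the optimum is the weighted median (not the mean). Total weight W = 545; half-weight = 272.5.
Sort by position and accumulate weight:
  km 2 (Alpha, w=12) → cum 12
  km 4 (Beta, w=6) → cum 18
  km 7 (Epsilon, w=120) → cum 138
  km 8 (Zeta, w=225) → cum 363  ≥ 272.5 → median here
  km 13 (Gamma, w=80) → cum 443
  km 14 (Delta, w=100) → cum 543
  km 29 (Eta, w=2) → cum 545
Optimal location: km 8.

x = 8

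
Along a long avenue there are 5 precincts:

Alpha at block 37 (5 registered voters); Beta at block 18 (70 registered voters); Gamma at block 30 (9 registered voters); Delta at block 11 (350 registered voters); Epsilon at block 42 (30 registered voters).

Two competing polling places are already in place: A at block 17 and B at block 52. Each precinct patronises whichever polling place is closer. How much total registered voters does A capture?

The indifferent point is the midpoint (17+52)/2 = 34.5; precincts left of it (closer to A at 17) go to A, those right go to B.
  Delta at 11 (w=350) → A
  Beta at 18 (w=70) → A
  Gamma at 30 (w=9) → A
  Alpha at 37 (w=5) → B
  Epsilon at 42 (w=30) → B
A captures 429; B captures 35.

429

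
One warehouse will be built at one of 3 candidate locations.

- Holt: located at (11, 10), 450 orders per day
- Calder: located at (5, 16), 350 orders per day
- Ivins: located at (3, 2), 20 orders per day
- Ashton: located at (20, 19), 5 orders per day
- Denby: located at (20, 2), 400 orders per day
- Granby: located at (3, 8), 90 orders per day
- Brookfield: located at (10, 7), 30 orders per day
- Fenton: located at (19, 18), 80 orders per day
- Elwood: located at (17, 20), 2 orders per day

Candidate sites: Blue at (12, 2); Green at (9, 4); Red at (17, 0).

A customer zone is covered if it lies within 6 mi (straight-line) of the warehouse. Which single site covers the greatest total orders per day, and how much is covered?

Coverage radius r = 6 mi; a point is covered iff (Δx)²+(Δy)² ≤ 6² = 36.
  Blue (12, 2): covers {Brookfield} → 30
  Green (9, 4): covers {Brookfield} → 30
  Red (17, 0): covers {Denby} → 400
Maximum coverage at Red: 400 orders per day.

Red, covering 400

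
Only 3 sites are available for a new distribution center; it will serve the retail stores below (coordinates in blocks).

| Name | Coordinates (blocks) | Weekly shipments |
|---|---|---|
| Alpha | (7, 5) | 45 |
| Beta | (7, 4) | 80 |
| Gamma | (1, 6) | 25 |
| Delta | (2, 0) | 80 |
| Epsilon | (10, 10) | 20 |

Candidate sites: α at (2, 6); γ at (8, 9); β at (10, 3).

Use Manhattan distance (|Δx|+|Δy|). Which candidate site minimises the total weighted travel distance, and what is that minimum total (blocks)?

Total weighted distance at each candidate:
  α (2, 6): total = 1575
  γ (8, 9): total = 2215
  β (10, 3): total = 1865
Minimum is at α with total 1575 blocks.

α, total 1575 blocks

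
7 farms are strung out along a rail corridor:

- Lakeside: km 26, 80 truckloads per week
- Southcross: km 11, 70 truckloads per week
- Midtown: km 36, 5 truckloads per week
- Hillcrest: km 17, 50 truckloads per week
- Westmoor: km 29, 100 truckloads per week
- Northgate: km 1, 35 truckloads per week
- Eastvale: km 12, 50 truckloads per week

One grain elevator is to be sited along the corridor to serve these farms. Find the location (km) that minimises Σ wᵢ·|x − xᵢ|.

x = 17

For a sum of weighted absolute distances on a line, the optimum is the weighted median (not the mean). Total weight W = 390; half-weight = 195.
Sort by position and accumulate weight:
  km 1 (Northgate, w=35) → cum 35
  km 11 (Southcross, w=70) → cum 105
  km 12 (Eastvale, w=50) → cum 155
  km 17 (Hillcrest, w=50) → cum 205  ≥ 195 → median here
  km 26 (Lakeside, w=80) → cum 285
  km 29 (Westmoor, w=100) → cum 385
  km 36 (Midtown, w=5) → cum 390
Optimal location: km 17.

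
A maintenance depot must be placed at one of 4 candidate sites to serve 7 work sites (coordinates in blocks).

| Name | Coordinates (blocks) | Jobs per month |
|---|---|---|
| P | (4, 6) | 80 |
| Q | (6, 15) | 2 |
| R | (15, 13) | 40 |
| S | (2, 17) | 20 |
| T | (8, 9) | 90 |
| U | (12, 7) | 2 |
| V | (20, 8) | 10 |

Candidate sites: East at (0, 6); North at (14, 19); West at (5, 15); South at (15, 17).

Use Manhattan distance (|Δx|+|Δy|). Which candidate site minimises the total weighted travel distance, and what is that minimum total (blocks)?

West, total 2442 blocks

Total weighted distance at each candidate:
  East (0, 6): total = 2726
  North (14, 19): total = 4062
  West (5, 15): total = 2442
  South (15, 17): total = 3718
Minimum is at West with total 2442 blocks.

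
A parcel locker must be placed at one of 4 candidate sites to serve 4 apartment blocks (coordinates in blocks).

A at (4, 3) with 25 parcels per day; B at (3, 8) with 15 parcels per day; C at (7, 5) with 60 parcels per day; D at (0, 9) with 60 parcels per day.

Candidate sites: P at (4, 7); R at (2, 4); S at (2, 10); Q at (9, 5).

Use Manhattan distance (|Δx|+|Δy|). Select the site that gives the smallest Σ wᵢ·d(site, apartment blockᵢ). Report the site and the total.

P, total 790 blocks

Total weighted distance at each candidate:
  P (4, 7): total = 790
  R (2, 4): total = 930
  S (2, 10): total = 1050
  Q (9, 5): total = 1210
Minimum is at P with total 790 blocks.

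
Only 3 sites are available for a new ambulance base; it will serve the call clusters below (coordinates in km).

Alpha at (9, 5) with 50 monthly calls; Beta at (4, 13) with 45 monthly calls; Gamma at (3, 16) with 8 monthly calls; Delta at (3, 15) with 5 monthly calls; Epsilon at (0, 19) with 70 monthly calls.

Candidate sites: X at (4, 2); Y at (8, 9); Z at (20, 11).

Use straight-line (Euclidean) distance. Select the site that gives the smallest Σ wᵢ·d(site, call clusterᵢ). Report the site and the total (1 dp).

Y, total 1465.0 km

Total weighted distance at each candidate:
  X (4, 2): total = 2186.5
  Y (8, 9): total = 1465.0
  Z (20, 11): total = 3089.0
Minimum is at Y with total 1465.0 km.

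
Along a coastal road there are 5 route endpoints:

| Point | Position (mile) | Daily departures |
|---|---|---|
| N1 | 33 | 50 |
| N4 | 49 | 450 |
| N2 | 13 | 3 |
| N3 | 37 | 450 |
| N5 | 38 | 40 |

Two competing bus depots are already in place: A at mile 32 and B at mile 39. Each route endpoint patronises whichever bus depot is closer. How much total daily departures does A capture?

The indifferent point is the midpoint (32+39)/2 = 35.5; route endpoints left of it (closer to A at 32) go to A, those right go to B.
  N2 at 13 (w=3) → A
  N1 at 33 (w=50) → A
  N3 at 37 (w=450) → B
  N5 at 38 (w=40) → B
  N4 at 49 (w=450) → B
A captures 53; B captures 940.

53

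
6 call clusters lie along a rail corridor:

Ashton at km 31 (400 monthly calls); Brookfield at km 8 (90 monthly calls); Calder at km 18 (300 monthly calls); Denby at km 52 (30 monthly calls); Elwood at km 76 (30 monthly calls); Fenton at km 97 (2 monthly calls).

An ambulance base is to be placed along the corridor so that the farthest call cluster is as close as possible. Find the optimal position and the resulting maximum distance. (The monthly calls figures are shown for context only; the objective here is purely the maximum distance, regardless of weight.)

The 1-center on a line is the midpoint of the two extreme points: leftmost at 8, rightmost at 97.
Optimal location = (8 + 97)/2 = 52.5; maximum distance = (97 − 8)/2 = 44.5.

location 52.5, max distance 44.5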